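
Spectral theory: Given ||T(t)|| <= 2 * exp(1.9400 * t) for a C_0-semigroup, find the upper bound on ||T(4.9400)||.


||T(4.9400)|| <= 2 * exp(1.9400 * 4.9400)
= 2 * exp(9.5836)
= 2 * 14524.6139
= 29049.2278

29049.2278


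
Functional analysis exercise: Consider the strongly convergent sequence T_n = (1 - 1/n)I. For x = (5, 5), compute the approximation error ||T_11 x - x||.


T_11 x - x = (1 - 1/11)x - x = -x/11
||x|| = sqrt(50) = 7.0711
||T_11 x - x|| = ||x||/11 = 7.0711/11 = 0.6428

0.6428


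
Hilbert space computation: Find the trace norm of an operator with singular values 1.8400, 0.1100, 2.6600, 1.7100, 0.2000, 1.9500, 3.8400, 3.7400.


The nuclear norm is the sum of all singular values.
||T||_1 = 1.8400 + 0.1100 + 2.6600 + 1.7100 + 0.2000 + 1.9500 + 3.8400 + 3.7400
= 16.0500

16.0500


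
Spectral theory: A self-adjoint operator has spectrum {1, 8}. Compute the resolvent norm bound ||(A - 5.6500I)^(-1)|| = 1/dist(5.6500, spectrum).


dist(5.6500, {1, 8}) = min(|5.6500 - 1|, |5.6500 - 8|)
= min(4.6500, 2.3500) = 2.3500
Resolvent bound = 1/2.3500 = 0.4255

0.4255


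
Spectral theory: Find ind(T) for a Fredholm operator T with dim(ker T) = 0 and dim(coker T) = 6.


The Fredholm index is defined as ind(T) = dim(ker T) - dim(coker T)
= 0 - 6
= -6

-6


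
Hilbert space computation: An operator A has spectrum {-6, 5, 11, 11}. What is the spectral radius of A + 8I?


Spectrum of A + 8I = {2, 13, 19, 19}
Spectral radius = max |lambda| over the shifted spectrum
= max(2, 13, 19, 19) = 19

19


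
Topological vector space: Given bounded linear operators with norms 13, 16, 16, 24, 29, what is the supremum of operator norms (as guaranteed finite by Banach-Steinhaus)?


By the Uniform Boundedness Principle, the supremum of norms is finite.
sup_k ||T_k|| = max(13, 16, 16, 24, 29) = 29

29


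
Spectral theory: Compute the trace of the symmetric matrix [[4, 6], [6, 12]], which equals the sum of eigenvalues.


For a self-adjoint (symmetric) matrix, the eigenvalues are real.
The sum of eigenvalues equals the trace of the matrix.
trace = 4 + 12 = 16

16


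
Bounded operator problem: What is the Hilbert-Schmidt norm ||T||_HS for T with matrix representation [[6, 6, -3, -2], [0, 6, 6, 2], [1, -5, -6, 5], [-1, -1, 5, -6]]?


The Hilbert-Schmidt norm is sqrt(sum of squares of all entries).
Sum of squares = 6^2 + 6^2 + (-3)^2 + (-2)^2 + 0^2 + 6^2 + 6^2 + 2^2 + 1^2 + (-5)^2 + (-6)^2 + 5^2 + (-1)^2 + (-1)^2 + 5^2 + (-6)^2
= 36 + 36 + 9 + 4 + 0 + 36 + 36 + 4 + 1 + 25 + 36 + 25 + 1 + 1 + 25 + 36 = 311
||T||_HS = sqrt(311) = 17.6352

17.6352


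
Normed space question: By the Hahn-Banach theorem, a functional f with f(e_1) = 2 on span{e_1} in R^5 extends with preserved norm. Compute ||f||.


The norm of f is given by ||f|| = sup_{||x||=1} |f(x)|.
On span{e_1}, ||e_1|| = 1, so ||f|| = |f(e_1)| / ||e_1||
= |2| / 1 = 2.0000

2.0000


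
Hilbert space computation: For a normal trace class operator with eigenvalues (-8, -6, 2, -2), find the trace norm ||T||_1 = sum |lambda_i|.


For a normal operator, singular values equal |eigenvalues|.
Trace norm = sum |lambda_i| = 8 + 6 + 2 + 2
= 18

18


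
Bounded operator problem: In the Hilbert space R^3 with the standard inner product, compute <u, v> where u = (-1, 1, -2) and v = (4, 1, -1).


Computing the standard inner product <u, v> = sum u_i * v_i
= -1*4 + 1*1 + -2*-1
= -4 + 1 + 2
= -1

-1


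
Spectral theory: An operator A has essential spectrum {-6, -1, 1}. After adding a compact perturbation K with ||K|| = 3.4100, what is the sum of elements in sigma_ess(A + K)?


By Weyl's theorem, the essential spectrum is invariant under compact perturbations.
sigma_ess(A + K) = sigma_ess(A) = {-6, -1, 1}
Sum = -6 + -1 + 1 = -6

-6


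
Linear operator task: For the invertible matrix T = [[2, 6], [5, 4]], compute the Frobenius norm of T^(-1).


det(T) = 2*4 - 6*5 = -22
T^(-1) = (1/-22) * [[4, -6], [-5, 2]] = [[-0.1818, 0.2727], [0.2273, -0.0909]]
||T^(-1)||_F^2 = (-0.1818)^2 + 0.2727^2 + 0.2273^2 + (-0.0909)^2 = 0.1674
||T^(-1)||_F = sqrt(0.1674) = 0.4091

0.4091


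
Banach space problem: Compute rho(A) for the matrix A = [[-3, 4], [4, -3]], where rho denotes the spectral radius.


For a 2x2 matrix, eigenvalues satisfy lambda^2 - (trace)*lambda + det = 0
trace = -3 + -3 = -6
det = -3*-3 - 4*4 = -7
discriminant = (-6)^2 - 4*(-7) = 64
spectral radius = max |eigenvalue| = 7.0000

7.0000


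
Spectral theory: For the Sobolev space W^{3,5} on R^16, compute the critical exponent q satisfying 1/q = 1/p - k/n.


Using the Sobolev embedding formula: 1/q = 1/p - k/n
1/q = 1/5 - 3/16 = 1/80
q = 1/(1/80) = 80

80.0000


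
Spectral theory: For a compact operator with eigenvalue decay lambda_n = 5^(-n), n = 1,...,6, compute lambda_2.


The eigenvalue formula gives lambda_2 = 1/5^2
= 1/25
= 0.0400

0.0400


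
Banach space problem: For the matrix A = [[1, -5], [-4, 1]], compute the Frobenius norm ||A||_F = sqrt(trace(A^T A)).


||A||_F^2 = sum a_ij^2
= 1^2 + (-5)^2 + (-4)^2 + 1^2
= 1 + 25 + 16 + 1 = 43
||A||_F = sqrt(43) = 6.5574

6.5574


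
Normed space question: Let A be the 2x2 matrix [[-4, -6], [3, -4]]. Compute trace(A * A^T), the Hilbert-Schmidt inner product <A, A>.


trace(A * A^T) = sum of squares of all entries
= (-4)^2 + (-6)^2 + 3^2 + (-4)^2
= 16 + 36 + 9 + 16
= 77

77


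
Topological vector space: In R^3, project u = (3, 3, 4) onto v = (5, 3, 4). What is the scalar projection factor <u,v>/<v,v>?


Computing <u,v> = 3*5 + 3*3 + 4*4 = 40
Computing <v,v> = 5^2 + 3^2 + 4^2 = 50
Projection coefficient = 40/50 = 0.8000

0.8000


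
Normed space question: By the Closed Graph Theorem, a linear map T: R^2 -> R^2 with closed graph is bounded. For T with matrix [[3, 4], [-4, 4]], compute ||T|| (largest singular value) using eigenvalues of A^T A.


A^T A = [[25, -4], [-4, 32]]
trace(A^T A) = 57, det(A^T A) = 784
discriminant = 57^2 - 4*784 = 113
Largest eigenvalue of A^T A = (trace + sqrt(disc))/2 = 33.8151
||T|| = sqrt(33.8151) = 5.8151

5.8151


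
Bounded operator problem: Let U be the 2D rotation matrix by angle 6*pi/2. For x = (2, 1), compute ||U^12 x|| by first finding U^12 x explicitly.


U is a rotation by theta = 6*pi/2
U^12 = rotation by 12*theta = 72*pi/2 = 0*pi/2 (mod 2*pi)
cos(0*pi/2) = 1.0000, sin(0*pi/2) = 0.0000
U^12 x = (1.0000 * 2 - 0.0000 * 1, 0.0000 * 2 + 1.0000 * 1)
= (2.0000, 1.0000)
||U^12 x|| = sqrt(2.0000^2 + 1.0000^2) = sqrt(5.0000) = 2.2361

2.2361


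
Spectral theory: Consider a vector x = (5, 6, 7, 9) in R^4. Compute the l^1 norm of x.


The l^1 norm equals the sum of absolute values of all components.
||x||_1 = 5 + 6 + 7 + 9
= 27

27.0000


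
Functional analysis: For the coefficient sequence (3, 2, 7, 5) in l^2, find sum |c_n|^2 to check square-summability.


sum |c_n|^2 = 3^2 + 2^2 + 7^2 + 5^2
= 9 + 4 + 49 + 25
= 87

87


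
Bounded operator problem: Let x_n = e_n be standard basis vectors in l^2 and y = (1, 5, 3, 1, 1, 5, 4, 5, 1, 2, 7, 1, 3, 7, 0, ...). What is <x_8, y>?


x_8 = e_8 is the standard basis vector with 1 in position 8.
<x_8, y> = y_8 = 5
As n -> infinity, <x_n, y> -> 0, confirming weak convergence of (x_n) to 0.

5


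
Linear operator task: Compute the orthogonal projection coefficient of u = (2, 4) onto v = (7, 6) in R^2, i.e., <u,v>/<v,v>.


Computing <u,v> = 2*7 + 4*6 = 38
Computing <v,v> = 7^2 + 6^2 = 85
Projection coefficient = 38/85 = 0.4471

0.4471


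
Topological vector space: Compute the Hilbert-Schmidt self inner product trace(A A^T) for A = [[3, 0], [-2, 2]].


trace(A * A^T) = sum of squares of all entries
= 3^2 + 0^2 + (-2)^2 + 2^2
= 9 + 0 + 4 + 4
= 17

17


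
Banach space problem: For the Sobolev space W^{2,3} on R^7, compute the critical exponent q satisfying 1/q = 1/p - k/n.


Using the Sobolev embedding formula: 1/q = 1/p - k/n
1/q = 1/3 - 2/7 = 1/21
q = 1/(1/21) = 21

21.0000


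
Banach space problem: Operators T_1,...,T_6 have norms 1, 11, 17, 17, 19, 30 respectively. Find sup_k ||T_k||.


By the Uniform Boundedness Principle, the supremum of norms is finite.
sup_k ||T_k|| = max(1, 11, 17, 17, 19, 30) = 30

30


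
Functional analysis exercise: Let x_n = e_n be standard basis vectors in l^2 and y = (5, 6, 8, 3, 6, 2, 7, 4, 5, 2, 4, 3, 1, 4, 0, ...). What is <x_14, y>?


x_14 = e_14 is the standard basis vector with 1 in position 14.
<x_14, y> = y_14 = 4
As n -> infinity, <x_n, y> -> 0, confirming weak convergence of (x_n) to 0.

4


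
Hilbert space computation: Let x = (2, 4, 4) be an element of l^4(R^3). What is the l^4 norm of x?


The l^4 norm = (sum |x_i|^4)^(1/4)
Sum of 4th powers = 16 + 256 + 256 = 528
||x||_4 = (528)^(1/4) = 4.7936

4.7936


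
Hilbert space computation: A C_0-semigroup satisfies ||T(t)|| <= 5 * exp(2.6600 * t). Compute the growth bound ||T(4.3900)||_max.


||T(4.3900)|| <= 5 * exp(2.6600 * 4.3900)
= 5 * exp(11.6774)
= 5 * 117877.3552
= 589386.7759

589386.7759


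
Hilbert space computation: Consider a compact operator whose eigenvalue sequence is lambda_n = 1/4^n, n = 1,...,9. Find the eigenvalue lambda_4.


The eigenvalue formula gives lambda_4 = 1/4^4
= 1/256
= 0.0039

0.0039


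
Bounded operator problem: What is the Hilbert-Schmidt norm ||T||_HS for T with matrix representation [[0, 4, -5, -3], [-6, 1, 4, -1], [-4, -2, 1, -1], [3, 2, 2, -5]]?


The Hilbert-Schmidt norm is sqrt(sum of squares of all entries).
Sum of squares = 0^2 + 4^2 + (-5)^2 + (-3)^2 + (-6)^2 + 1^2 + 4^2 + (-1)^2 + (-4)^2 + (-2)^2 + 1^2 + (-1)^2 + 3^2 + 2^2 + 2^2 + (-5)^2
= 0 + 16 + 25 + 9 + 36 + 1 + 16 + 1 + 16 + 4 + 1 + 1 + 9 + 4 + 4 + 25 = 168
||T||_HS = sqrt(168) = 12.9615

12.9615


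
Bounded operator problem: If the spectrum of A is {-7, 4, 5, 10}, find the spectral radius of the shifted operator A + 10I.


Spectrum of A + 10I = {3, 14, 15, 20}
Spectral radius = max |lambda| over the shifted spectrum
= max(3, 14, 15, 20) = 20

20


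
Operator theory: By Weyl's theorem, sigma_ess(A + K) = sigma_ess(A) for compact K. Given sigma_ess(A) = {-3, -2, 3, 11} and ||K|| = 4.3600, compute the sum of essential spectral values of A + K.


By Weyl's theorem, the essential spectrum is invariant under compact perturbations.
sigma_ess(A + K) = sigma_ess(A) = {-3, -2, 3, 11}
Sum = -3 + -2 + 3 + 11 = 9

9


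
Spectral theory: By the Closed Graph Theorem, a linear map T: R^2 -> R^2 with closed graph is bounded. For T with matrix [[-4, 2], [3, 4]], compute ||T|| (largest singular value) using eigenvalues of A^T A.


A^T A = [[25, 4], [4, 20]]
trace(A^T A) = 45, det(A^T A) = 484
discriminant = 45^2 - 4*484 = 89
Largest eigenvalue of A^T A = (trace + sqrt(disc))/2 = 27.2170
||T|| = sqrt(27.2170) = 5.2170

5.2170


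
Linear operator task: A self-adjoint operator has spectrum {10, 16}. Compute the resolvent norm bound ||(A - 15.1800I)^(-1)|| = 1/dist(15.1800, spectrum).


dist(15.1800, {10, 16}) = min(|15.1800 - 10|, |15.1800 - 16|)
= min(5.1800, 0.8200) = 0.8200
Resolvent bound = 1/0.8200 = 1.2195

1.2195


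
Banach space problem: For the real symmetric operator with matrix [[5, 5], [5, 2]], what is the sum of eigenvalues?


For a self-adjoint (symmetric) matrix, the eigenvalues are real.
The sum of eigenvalues equals the trace of the matrix.
trace = 5 + 2 = 7

7


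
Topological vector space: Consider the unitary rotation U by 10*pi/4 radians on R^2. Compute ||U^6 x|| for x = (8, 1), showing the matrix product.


U is a rotation by theta = 10*pi/4
U^6 = rotation by 6*theta = 60*pi/4 = 4*pi/4 (mod 2*pi)
cos(4*pi/4) = -1.0000, sin(4*pi/4) = 0.0000
U^6 x = (-1.0000 * 8 - 0.0000 * 1, 0.0000 * 8 + -1.0000 * 1)
= (-8.0000, -1.0000)
||U^6 x|| = sqrt((-8.0000)^2 + (-1.0000)^2) = sqrt(65.0000) = 8.0623

8.0623


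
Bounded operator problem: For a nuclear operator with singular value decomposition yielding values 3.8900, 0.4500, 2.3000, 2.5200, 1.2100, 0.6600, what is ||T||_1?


The nuclear norm is the sum of all singular values.
||T||_1 = 3.8900 + 0.4500 + 2.3000 + 2.5200 + 1.2100 + 0.6600
= 11.0300

11.0300


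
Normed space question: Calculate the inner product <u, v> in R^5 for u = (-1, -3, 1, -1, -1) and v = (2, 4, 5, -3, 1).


Computing the standard inner product <u, v> = sum u_i * v_i
= -1*2 + -3*4 + 1*5 + -1*-3 + -1*1
= -2 + -12 + 5 + 3 + -1
= -7

-7


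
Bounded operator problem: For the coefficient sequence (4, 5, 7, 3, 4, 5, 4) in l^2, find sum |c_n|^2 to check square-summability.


sum |c_n|^2 = 4^2 + 5^2 + 7^2 + 3^2 + 4^2 + 5^2 + 4^2
= 16 + 25 + 49 + 9 + 16 + 25 + 16
= 156

156


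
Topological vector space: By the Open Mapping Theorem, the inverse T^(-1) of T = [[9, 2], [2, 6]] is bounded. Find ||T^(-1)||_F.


det(T) = 9*6 - 2*2 = 50
T^(-1) = (1/50) * [[6, -2], [-2, 9]] = [[0.1200, -0.0400], [-0.0400, 0.1800]]
||T^(-1)||_F^2 = 0.1200^2 + (-0.0400)^2 + (-0.0400)^2 + 0.1800^2 = 0.0500
||T^(-1)||_F = sqrt(0.0500) = 0.2236

0.2236


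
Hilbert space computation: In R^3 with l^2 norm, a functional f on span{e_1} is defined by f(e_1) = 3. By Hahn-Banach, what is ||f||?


The norm of f is given by ||f|| = sup_{||x||=1} |f(x)|.
On span{e_1}, ||e_1|| = 1, so ||f|| = |f(e_1)| / ||e_1||
= |3| / 1 = 3.0000

3.0000


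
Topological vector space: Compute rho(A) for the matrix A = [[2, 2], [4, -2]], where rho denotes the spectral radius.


For a 2x2 matrix, eigenvalues satisfy lambda^2 - (trace)*lambda + det = 0
trace = 2 + -2 = 0
det = 2*-2 - 2*4 = -12
discriminant = 0^2 - 4*(-12) = 48
spectral radius = max |eigenvalue| = 3.4641

3.4641


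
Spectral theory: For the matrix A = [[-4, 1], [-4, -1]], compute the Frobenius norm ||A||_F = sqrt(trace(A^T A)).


||A||_F^2 = sum a_ij^2
= (-4)^2 + 1^2 + (-4)^2 + (-1)^2
= 16 + 1 + 16 + 1 = 34
||A||_F = sqrt(34) = 5.8310

5.8310


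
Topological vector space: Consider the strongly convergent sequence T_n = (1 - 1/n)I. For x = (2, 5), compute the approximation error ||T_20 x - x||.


T_20 x - x = (1 - 1/20)x - x = -x/20
||x|| = sqrt(29) = 5.3852
||T_20 x - x|| = ||x||/20 = 5.3852/20 = 0.2693

0.2693


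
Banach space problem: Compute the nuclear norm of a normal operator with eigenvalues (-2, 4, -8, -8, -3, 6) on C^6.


For a normal operator, singular values equal |eigenvalues|.
Trace norm = sum |lambda_i| = 2 + 4 + 8 + 8 + 3 + 6
= 31

31


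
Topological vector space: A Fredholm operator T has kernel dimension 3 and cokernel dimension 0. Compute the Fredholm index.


The Fredholm index is defined as ind(T) = dim(ker T) - dim(coker T)
= 3 - 0
= 3

3


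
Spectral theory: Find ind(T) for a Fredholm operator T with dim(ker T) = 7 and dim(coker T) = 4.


The Fredholm index is defined as ind(T) = dim(ker T) - dim(coker T)
= 7 - 4
= 3

3


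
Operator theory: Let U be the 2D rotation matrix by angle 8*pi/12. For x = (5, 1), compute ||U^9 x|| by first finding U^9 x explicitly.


U is a rotation by theta = 8*pi/12
U^9 = rotation by 9*theta = 72*pi/12 = 0*pi/12 (mod 2*pi)
cos(0*pi/12) = 1.0000, sin(0*pi/12) = 0.0000
U^9 x = (1.0000 * 5 - 0.0000 * 1, 0.0000 * 5 + 1.0000 * 1)
= (5.0000, 1.0000)
||U^9 x|| = sqrt(5.0000^2 + 1.0000^2) = sqrt(26.0000) = 5.0990

5.0990


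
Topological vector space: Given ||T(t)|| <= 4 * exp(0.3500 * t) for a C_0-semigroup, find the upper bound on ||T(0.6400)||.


||T(0.6400)|| <= 4 * exp(0.3500 * 0.6400)
= 4 * exp(0.2240)
= 4 * 1.2511
= 5.0043

5.0043


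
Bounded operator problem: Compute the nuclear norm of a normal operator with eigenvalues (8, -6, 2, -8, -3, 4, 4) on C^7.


For a normal operator, singular values equal |eigenvalues|.
Trace norm = sum |lambda_i| = 8 + 6 + 2 + 8 + 3 + 4 + 4
= 35

35


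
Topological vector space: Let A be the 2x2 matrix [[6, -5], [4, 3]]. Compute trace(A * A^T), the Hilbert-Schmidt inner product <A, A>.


trace(A * A^T) = sum of squares of all entries
= 6^2 + (-5)^2 + 4^2 + 3^2
= 36 + 25 + 16 + 9
= 86

86


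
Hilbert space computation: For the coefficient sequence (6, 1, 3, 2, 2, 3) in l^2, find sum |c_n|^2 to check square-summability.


sum |c_n|^2 = 6^2 + 1^2 + 3^2 + 2^2 + 2^2 + 3^2
= 36 + 1 + 9 + 4 + 4 + 9
= 63

63


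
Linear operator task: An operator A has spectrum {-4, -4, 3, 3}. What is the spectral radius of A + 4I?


Spectrum of A + 4I = {0, 0, 7, 7}
Spectral radius = max |lambda| over the shifted spectrum
= max(0, 0, 7, 7) = 7

7


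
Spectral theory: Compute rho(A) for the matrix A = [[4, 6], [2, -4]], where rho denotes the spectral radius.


For a 2x2 matrix, eigenvalues satisfy lambda^2 - (trace)*lambda + det = 0
trace = 4 + -4 = 0
det = 4*-4 - 6*2 = -28
discriminant = 0^2 - 4*(-28) = 112
spectral radius = max |eigenvalue| = 5.2915

5.2915


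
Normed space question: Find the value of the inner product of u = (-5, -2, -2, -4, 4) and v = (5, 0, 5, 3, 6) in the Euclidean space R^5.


Computing the standard inner product <u, v> = sum u_i * v_i
= -5*5 + -2*0 + -2*5 + -4*3 + 4*6
= -25 + 0 + -10 + -12 + 24
= -23

-23


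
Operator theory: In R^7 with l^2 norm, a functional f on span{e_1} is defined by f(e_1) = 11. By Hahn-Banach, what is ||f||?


The norm of f is given by ||f|| = sup_{||x||=1} |f(x)|.
On span{e_1}, ||e_1|| = 1, so ||f|| = |f(e_1)| / ||e_1||
= |11| / 1 = 11.0000

11.0000


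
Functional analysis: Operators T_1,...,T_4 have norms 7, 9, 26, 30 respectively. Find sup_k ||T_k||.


By the Uniform Boundedness Principle, the supremum of norms is finite.
sup_k ||T_k|| = max(7, 9, 26, 30) = 30

30


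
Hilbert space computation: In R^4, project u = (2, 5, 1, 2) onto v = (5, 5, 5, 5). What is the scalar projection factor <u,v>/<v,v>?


Computing <u,v> = 2*5 + 5*5 + 1*5 + 2*5 = 50
Computing <v,v> = 5^2 + 5^2 + 5^2 + 5^2 = 100
Projection coefficient = 50/100 = 0.5000

0.5000


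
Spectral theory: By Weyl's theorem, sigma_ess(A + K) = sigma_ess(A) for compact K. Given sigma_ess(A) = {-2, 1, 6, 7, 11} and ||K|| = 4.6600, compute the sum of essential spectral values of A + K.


By Weyl's theorem, the essential spectrum is invariant under compact perturbations.
sigma_ess(A + K) = sigma_ess(A) = {-2, 1, 6, 7, 11}
Sum = -2 + 1 + 6 + 7 + 11 = 23

23


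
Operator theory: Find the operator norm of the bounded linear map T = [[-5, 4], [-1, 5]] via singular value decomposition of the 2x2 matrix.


A^T A = [[26, -25], [-25, 41]]
trace(A^T A) = 67, det(A^T A) = 441
discriminant = 67^2 - 4*441 = 2725
Largest eigenvalue of A^T A = (trace + sqrt(disc))/2 = 59.6008
||T|| = sqrt(59.6008) = 7.7202

7.7202


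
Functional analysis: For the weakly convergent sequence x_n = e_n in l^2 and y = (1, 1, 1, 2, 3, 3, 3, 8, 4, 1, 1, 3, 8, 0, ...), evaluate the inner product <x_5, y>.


x_5 = e_5 is the standard basis vector with 1 in position 5.
<x_5, y> = y_5 = 3
As n -> infinity, <x_n, y> -> 0, confirming weak convergence of (x_n) to 0.

3


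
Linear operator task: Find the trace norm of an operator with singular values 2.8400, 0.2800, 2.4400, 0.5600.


The nuclear norm is the sum of all singular values.
||T||_1 = 2.8400 + 0.2800 + 2.4400 + 0.5600
= 6.1200

6.1200


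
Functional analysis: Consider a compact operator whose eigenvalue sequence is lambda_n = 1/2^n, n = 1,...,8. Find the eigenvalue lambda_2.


The eigenvalue formula gives lambda_2 = 1/2^2
= 1/4
= 0.2500

0.2500


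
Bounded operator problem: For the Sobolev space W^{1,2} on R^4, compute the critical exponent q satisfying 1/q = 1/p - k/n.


Using the Sobolev embedding formula: 1/q = 1/p - k/n
1/q = 1/2 - 1/4 = 1/4
q = 1/(1/4) = 4

4.0000


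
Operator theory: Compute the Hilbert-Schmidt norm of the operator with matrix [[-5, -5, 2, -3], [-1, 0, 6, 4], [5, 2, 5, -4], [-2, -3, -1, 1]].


The Hilbert-Schmidt norm is sqrt(sum of squares of all entries).
Sum of squares = (-5)^2 + (-5)^2 + 2^2 + (-3)^2 + (-1)^2 + 0^2 + 6^2 + 4^2 + 5^2 + 2^2 + 5^2 + (-4)^2 + (-2)^2 + (-3)^2 + (-1)^2 + 1^2
= 25 + 25 + 4 + 9 + 1 + 0 + 36 + 16 + 25 + 4 + 25 + 16 + 4 + 9 + 1 + 1 = 201
||T||_HS = sqrt(201) = 14.1774

14.1774


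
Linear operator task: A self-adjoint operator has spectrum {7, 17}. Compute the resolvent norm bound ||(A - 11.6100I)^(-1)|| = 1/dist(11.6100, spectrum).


dist(11.6100, {7, 17}) = min(|11.6100 - 7|, |11.6100 - 17|)
= min(4.6100, 5.3900) = 4.6100
Resolvent bound = 1/4.6100 = 0.2169

0.2169


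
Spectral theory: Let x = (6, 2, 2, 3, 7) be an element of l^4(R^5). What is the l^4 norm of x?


The l^4 norm = (sum |x_i|^4)^(1/4)
Sum of 4th powers = 1296 + 16 + 16 + 81 + 2401 = 3810
||x||_4 = (3810)^(1/4) = 7.8565

7.8565


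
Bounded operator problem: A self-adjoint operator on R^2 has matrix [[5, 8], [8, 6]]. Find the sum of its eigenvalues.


For a self-adjoint (symmetric) matrix, the eigenvalues are real.
The sum of eigenvalues equals the trace of the matrix.
trace = 5 + 6 = 11

11


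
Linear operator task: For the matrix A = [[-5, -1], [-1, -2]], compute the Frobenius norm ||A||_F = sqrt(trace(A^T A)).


||A||_F^2 = sum a_ij^2
= (-5)^2 + (-1)^2 + (-1)^2 + (-2)^2
= 25 + 1 + 1 + 4 = 31
||A||_F = sqrt(31) = 5.5678

5.5678


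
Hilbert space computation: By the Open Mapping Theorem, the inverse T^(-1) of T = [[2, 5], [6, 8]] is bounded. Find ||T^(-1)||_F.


det(T) = 2*8 - 5*6 = -14
T^(-1) = (1/-14) * [[8, -5], [-6, 2]] = [[-0.5714, 0.3571], [0.4286, -0.1429]]
||T^(-1)||_F^2 = (-0.5714)^2 + 0.3571^2 + 0.4286^2 + (-0.1429)^2 = 0.6582
||T^(-1)||_F = sqrt(0.6582) = 0.8113

0.8113


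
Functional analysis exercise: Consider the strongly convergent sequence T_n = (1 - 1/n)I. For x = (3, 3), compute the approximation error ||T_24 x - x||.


T_24 x - x = (1 - 1/24)x - x = -x/24
||x|| = sqrt(18) = 4.2426
||T_24 x - x|| = ||x||/24 = 4.2426/24 = 0.1768

0.1768


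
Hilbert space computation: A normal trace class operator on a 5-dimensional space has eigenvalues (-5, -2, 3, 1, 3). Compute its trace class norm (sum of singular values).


For a normal operator, singular values equal |eigenvalues|.
Trace norm = sum |lambda_i| = 5 + 2 + 3 + 1 + 3
= 14

14


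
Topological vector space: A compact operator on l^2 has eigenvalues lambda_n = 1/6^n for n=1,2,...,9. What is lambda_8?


The eigenvalue formula gives lambda_8 = 1/6^8
= 1/1679616
= 5.9537e-07

5.9537e-07


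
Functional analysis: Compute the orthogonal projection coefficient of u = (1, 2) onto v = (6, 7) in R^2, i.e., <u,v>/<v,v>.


Computing <u,v> = 1*6 + 2*7 = 20
Computing <v,v> = 6^2 + 7^2 = 85
Projection coefficient = 20/85 = 0.2353

0.2353


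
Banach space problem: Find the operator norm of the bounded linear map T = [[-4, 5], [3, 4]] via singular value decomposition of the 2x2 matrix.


A^T A = [[25, -8], [-8, 41]]
trace(A^T A) = 66, det(A^T A) = 961
discriminant = 66^2 - 4*961 = 512
Largest eigenvalue of A^T A = (trace + sqrt(disc))/2 = 44.3137
||T|| = sqrt(44.3137) = 6.6569

6.6569


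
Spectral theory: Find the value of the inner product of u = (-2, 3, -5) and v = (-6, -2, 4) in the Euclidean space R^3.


Computing the standard inner product <u, v> = sum u_i * v_i
= -2*-6 + 3*-2 + -5*4
= 12 + -6 + -20
= -14

-14


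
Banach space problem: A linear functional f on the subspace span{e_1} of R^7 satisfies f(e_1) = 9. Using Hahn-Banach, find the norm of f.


The norm of f is given by ||f|| = sup_{||x||=1} |f(x)|.
On span{e_1}, ||e_1|| = 1, so ||f|| = |f(e_1)| / ||e_1||
= |9| / 1 = 9.0000

9.0000


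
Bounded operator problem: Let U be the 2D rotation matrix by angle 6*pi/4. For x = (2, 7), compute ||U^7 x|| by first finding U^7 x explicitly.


U is a rotation by theta = 6*pi/4
U^7 = rotation by 7*theta = 42*pi/4 = 2*pi/4 (mod 2*pi)
cos(2*pi/4) = 0.0000, sin(2*pi/4) = 1.0000
U^7 x = (0.0000 * 2 - 1.0000 * 7, 1.0000 * 2 + 0.0000 * 7)
= (-7.0000, 2.0000)
||U^7 x|| = sqrt((-7.0000)^2 + 2.0000^2) = sqrt(53.0000) = 7.2801

7.2801


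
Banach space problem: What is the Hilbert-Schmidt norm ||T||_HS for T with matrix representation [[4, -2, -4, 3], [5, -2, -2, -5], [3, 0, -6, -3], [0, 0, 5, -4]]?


The Hilbert-Schmidt norm is sqrt(sum of squares of all entries).
Sum of squares = 4^2 + (-2)^2 + (-4)^2 + 3^2 + 5^2 + (-2)^2 + (-2)^2 + (-5)^2 + 3^2 + 0^2 + (-6)^2 + (-3)^2 + 0^2 + 0^2 + 5^2 + (-4)^2
= 16 + 4 + 16 + 9 + 25 + 4 + 4 + 25 + 9 + 0 + 36 + 9 + 0 + 0 + 25 + 16 = 198
||T||_HS = sqrt(198) = 14.0712

14.0712


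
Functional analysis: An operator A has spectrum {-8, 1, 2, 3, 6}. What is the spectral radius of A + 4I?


Spectrum of A + 4I = {-4, 5, 6, 7, 10}
Spectral radius = max |lambda| over the shifted spectrum
= max(4, 5, 6, 7, 10) = 10

10


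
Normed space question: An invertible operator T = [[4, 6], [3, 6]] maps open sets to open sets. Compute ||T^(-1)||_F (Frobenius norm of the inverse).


det(T) = 4*6 - 6*3 = 6
T^(-1) = (1/6) * [[6, -6], [-3, 4]] = [[1.0000, -1.0000], [-0.5000, 0.6667]]
||T^(-1)||_F^2 = 1.0000^2 + (-1.0000)^2 + (-0.5000)^2 + 0.6667^2 = 2.6944
||T^(-1)||_F = sqrt(2.6944) = 1.6415

1.6415


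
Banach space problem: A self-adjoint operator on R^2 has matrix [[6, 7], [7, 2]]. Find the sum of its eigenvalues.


For a self-adjoint (symmetric) matrix, the eigenvalues are real.
The sum of eigenvalues equals the trace of the matrix.
trace = 6 + 2 = 8

8


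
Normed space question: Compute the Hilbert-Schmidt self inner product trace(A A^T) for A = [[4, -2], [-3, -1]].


trace(A * A^T) = sum of squares of all entries
= 4^2 + (-2)^2 + (-3)^2 + (-1)^2
= 16 + 4 + 9 + 1
= 30

30


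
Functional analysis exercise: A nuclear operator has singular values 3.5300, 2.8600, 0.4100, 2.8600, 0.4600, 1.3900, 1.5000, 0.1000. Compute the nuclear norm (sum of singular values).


The nuclear norm is the sum of all singular values.
||T||_1 = 3.5300 + 2.8600 + 0.4100 + 2.8600 + 0.4600 + 1.3900 + 1.5000 + 0.1000
= 13.1100

13.1100


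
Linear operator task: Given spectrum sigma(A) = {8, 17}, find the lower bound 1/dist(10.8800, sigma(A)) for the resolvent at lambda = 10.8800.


dist(10.8800, {8, 17}) = min(|10.8800 - 8|, |10.8800 - 17|)
= min(2.8800, 6.1200) = 2.8800
Resolvent bound = 1/2.8800 = 0.3472

0.3472


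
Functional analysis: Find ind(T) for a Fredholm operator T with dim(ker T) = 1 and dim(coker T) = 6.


The Fredholm index is defined as ind(T) = dim(ker T) - dim(coker T)
= 1 - 6
= -5

-5


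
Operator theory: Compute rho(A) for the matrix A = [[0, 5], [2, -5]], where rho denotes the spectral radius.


For a 2x2 matrix, eigenvalues satisfy lambda^2 - (trace)*lambda + det = 0
trace = 0 + -5 = -5
det = 0*-5 - 5*2 = -10
discriminant = (-5)^2 - 4*(-10) = 65
spectral radius = max |eigenvalue| = 6.5311

6.5311


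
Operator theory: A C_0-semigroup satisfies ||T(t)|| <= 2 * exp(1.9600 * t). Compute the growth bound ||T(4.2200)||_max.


||T(4.2200)|| <= 2 * exp(1.9600 * 4.2200)
= 2 * exp(8.2712)
= 2 * 3909.6377
= 7819.2755

7819.2755


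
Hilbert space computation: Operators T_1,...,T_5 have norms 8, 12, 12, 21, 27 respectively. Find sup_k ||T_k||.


By the Uniform Boundedness Principle, the supremum of norms is finite.
sup_k ||T_k|| = max(8, 12, 12, 21, 27) = 27

27


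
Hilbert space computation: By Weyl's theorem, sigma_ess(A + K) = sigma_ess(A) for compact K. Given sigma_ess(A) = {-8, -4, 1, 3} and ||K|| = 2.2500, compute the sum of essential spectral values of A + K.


By Weyl's theorem, the essential spectrum is invariant under compact perturbations.
sigma_ess(A + K) = sigma_ess(A) = {-8, -4, 1, 3}
Sum = -8 + -4 + 1 + 3 = -8

-8


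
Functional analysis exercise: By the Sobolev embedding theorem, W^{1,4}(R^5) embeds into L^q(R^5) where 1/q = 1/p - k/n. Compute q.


Using the Sobolev embedding formula: 1/q = 1/p - k/n
1/q = 1/4 - 1/5 = 1/20
q = 1/(1/20) = 20

20.0000


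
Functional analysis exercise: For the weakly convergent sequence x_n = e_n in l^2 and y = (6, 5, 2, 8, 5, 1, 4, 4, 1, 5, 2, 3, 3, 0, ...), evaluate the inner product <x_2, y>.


x_2 = e_2 is the standard basis vector with 1 in position 2.
<x_2, y> = y_2 = 5
As n -> infinity, <x_n, y> -> 0, confirming weak convergence of (x_n) to 0.

5


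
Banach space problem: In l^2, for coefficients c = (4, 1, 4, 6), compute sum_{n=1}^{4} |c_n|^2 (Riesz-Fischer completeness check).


sum |c_n|^2 = 4^2 + 1^2 + 4^2 + 6^2
= 16 + 1 + 16 + 36
= 69

69


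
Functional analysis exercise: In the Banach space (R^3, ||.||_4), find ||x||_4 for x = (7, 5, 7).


The l^4 norm = (sum |x_i|^4)^(1/4)
Sum of 4th powers = 2401 + 625 + 2401 = 5427
||x||_4 = (5427)^(1/4) = 8.5830

8.5830


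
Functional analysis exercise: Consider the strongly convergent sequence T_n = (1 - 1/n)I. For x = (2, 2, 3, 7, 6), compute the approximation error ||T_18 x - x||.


T_18 x - x = (1 - 1/18)x - x = -x/18
||x|| = sqrt(102) = 10.0995
||T_18 x - x|| = ||x||/18 = 10.0995/18 = 0.5611

0.5611


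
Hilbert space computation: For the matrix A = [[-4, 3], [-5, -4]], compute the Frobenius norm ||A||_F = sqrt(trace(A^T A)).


||A||_F^2 = sum a_ij^2
= (-4)^2 + 3^2 + (-5)^2 + (-4)^2
= 16 + 9 + 25 + 16 = 66
||A||_F = sqrt(66) = 8.1240

8.1240


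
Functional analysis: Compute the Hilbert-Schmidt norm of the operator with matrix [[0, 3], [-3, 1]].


The Hilbert-Schmidt norm is sqrt(sum of squares of all entries).
Sum of squares = 0^2 + 3^2 + (-3)^2 + 1^2
= 0 + 9 + 9 + 1 = 19
||T||_HS = sqrt(19) = 4.3589

4.3589


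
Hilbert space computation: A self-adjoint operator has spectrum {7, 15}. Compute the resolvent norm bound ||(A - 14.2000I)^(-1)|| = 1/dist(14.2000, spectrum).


dist(14.2000, {7, 15}) = min(|14.2000 - 7|, |14.2000 - 15|)
= min(7.2000, 0.8000) = 0.8000
Resolvent bound = 1/0.8000 = 1.2500

1.2500


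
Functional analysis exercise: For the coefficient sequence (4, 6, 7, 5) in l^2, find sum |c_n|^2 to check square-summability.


sum |c_n|^2 = 4^2 + 6^2 + 7^2 + 5^2
= 16 + 36 + 49 + 25
= 126

126


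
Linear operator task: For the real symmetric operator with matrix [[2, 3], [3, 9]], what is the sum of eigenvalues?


For a self-adjoint (symmetric) matrix, the eigenvalues are real.
The sum of eigenvalues equals the trace of the matrix.
trace = 2 + 9 = 11

11


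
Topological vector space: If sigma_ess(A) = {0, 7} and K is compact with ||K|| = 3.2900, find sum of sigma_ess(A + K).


By Weyl's theorem, the essential spectrum is invariant under compact perturbations.
sigma_ess(A + K) = sigma_ess(A) = {0, 7}
Sum = 0 + 7 = 7

7


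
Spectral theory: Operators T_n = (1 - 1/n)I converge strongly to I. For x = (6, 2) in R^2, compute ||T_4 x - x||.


T_4 x - x = (1 - 1/4)x - x = -x/4
||x|| = sqrt(40) = 6.3246
||T_4 x - x|| = ||x||/4 = 6.3246/4 = 1.5811

1.5811


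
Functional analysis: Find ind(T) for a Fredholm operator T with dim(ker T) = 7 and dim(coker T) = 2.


The Fredholm index is defined as ind(T) = dim(ker T) - dim(coker T)
= 7 - 2
= 5

5


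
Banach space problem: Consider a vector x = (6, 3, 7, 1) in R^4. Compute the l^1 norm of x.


The l^1 norm equals the sum of absolute values of all components.
||x||_1 = 6 + 3 + 7 + 1
= 17

17.0000


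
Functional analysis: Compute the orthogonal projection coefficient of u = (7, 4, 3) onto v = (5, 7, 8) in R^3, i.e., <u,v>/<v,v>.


Computing <u,v> = 7*5 + 4*7 + 3*8 = 87
Computing <v,v> = 5^2 + 7^2 + 8^2 = 138
Projection coefficient = 87/138 = 0.6304

0.6304


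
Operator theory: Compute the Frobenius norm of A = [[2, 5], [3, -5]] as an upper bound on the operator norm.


||A||_F^2 = sum a_ij^2
= 2^2 + 5^2 + 3^2 + (-5)^2
= 4 + 25 + 9 + 25 = 63
||A||_F = sqrt(63) = 7.9373

7.9373


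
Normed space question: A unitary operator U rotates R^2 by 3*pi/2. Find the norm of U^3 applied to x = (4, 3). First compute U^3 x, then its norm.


U is a rotation by theta = 3*pi/2
U^3 = rotation by 3*theta = 9*pi/2 = 1*pi/2 (mod 2*pi)
cos(1*pi/2) = 0.0000, sin(1*pi/2) = 1.0000
U^3 x = (0.0000 * 4 - 1.0000 * 3, 1.0000 * 4 + 0.0000 * 3)
= (-3.0000, 4.0000)
||U^3 x|| = sqrt((-3.0000)^2 + 4.0000^2) = sqrt(25.0000) = 5.0000

5.0000


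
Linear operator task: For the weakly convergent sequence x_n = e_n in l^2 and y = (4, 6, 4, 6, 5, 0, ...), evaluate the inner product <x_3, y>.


x_3 = e_3 is the standard basis vector with 1 in position 3.
<x_3, y> = y_3 = 4
As n -> infinity, <x_n, y> -> 0, confirming weak convergence of (x_n) to 0.

4


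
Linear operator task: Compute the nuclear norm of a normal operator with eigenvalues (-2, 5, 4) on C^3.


For a normal operator, singular values equal |eigenvalues|.
Trace norm = sum |lambda_i| = 2 + 5 + 4
= 11

11


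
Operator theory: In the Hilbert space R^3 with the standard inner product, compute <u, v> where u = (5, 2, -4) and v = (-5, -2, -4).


Computing the standard inner product <u, v> = sum u_i * v_i
= 5*-5 + 2*-2 + -4*-4
= -25 + -4 + 16
= -13

-13


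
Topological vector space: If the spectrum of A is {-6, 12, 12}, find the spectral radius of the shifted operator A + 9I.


Spectrum of A + 9I = {3, 21, 21}
Spectral radius = max |lambda| over the shifted spectrum
= max(3, 21, 21) = 21

21


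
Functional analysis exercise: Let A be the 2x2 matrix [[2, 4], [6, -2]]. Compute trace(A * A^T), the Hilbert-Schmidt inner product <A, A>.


trace(A * A^T) = sum of squares of all entries
= 2^2 + 4^2 + 6^2 + (-2)^2
= 4 + 16 + 36 + 4
= 60

60


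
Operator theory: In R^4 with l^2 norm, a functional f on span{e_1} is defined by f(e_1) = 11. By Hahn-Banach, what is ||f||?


The norm of f is given by ||f|| = sup_{||x||=1} |f(x)|.
On span{e_1}, ||e_1|| = 1, so ||f|| = |f(e_1)| / ||e_1||
= |11| / 1 = 11.0000

11.0000


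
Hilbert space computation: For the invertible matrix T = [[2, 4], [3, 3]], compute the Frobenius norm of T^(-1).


det(T) = 2*3 - 4*3 = -6
T^(-1) = (1/-6) * [[3, -4], [-3, 2]] = [[-0.5000, 0.6667], [0.5000, -0.3333]]
||T^(-1)||_F^2 = (-0.5000)^2 + 0.6667^2 + 0.5000^2 + (-0.3333)^2 = 1.0556
||T^(-1)||_F = sqrt(1.0556) = 1.0274

1.0274


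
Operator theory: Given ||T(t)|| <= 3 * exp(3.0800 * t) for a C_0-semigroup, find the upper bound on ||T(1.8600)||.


||T(1.8600)|| <= 3 * exp(3.0800 * 1.8600)
= 3 * exp(5.7288)
= 3 * 307.5999
= 922.7998

922.7998


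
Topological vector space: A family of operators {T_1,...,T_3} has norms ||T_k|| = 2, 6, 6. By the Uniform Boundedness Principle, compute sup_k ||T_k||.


By the Uniform Boundedness Principle, the supremum of norms is finite.
sup_k ||T_k|| = max(2, 6, 6) = 6

6


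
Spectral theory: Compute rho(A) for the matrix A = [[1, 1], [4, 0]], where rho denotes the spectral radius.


For a 2x2 matrix, eigenvalues satisfy lambda^2 - (trace)*lambda + det = 0
trace = 1 + 0 = 1
det = 1*0 - 1*4 = -4
discriminant = 1^2 - 4*(-4) = 17
spectral radius = max |eigenvalue| = 2.5616

2.5616


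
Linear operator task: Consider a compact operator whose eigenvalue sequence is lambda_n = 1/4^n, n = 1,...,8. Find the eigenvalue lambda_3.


The eigenvalue formula gives lambda_3 = 1/4^3
= 1/64
= 0.0156

0.0156


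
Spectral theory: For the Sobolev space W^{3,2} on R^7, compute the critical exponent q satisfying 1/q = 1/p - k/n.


Using the Sobolev embedding formula: 1/q = 1/p - k/n
1/q = 1/2 - 3/7 = 1/14
q = 1/(1/14) = 14

14.0000


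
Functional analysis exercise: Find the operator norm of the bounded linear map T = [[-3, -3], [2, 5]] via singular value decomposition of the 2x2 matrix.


A^T A = [[13, 19], [19, 34]]
trace(A^T A) = 47, det(A^T A) = 81
discriminant = 47^2 - 4*81 = 1885
Largest eigenvalue of A^T A = (trace + sqrt(disc))/2 = 45.2083
||T|| = sqrt(45.2083) = 6.7237

6.7237


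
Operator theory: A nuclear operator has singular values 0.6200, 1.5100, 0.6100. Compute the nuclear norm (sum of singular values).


The nuclear norm is the sum of all singular values.
||T||_1 = 0.6200 + 1.5100 + 0.6100
= 2.7400

2.7400


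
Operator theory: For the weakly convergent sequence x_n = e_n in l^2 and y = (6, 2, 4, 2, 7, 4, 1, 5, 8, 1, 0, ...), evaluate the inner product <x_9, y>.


x_9 = e_9 is the standard basis vector with 1 in position 9.
<x_9, y> = y_9 = 8
As n -> infinity, <x_n, y> -> 0, confirming weak convergence of (x_n) to 0.

8


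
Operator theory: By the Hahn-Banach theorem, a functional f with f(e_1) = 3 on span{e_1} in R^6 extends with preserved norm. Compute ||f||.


The norm of f is given by ||f|| = sup_{||x||=1} |f(x)|.
On span{e_1}, ||e_1|| = 1, so ||f|| = |f(e_1)| / ||e_1||
= |3| / 1 = 3.0000

3.0000


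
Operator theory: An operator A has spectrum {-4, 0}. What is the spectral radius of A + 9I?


Spectrum of A + 9I = {5, 9}
Spectral radius = max |lambda| over the shifted spectrum
= max(5, 9) = 9

9


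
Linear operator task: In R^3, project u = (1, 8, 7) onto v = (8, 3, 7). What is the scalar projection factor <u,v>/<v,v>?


Computing <u,v> = 1*8 + 8*3 + 7*7 = 81
Computing <v,v> = 8^2 + 3^2 + 7^2 = 122
Projection coefficient = 81/122 = 0.6639

0.6639


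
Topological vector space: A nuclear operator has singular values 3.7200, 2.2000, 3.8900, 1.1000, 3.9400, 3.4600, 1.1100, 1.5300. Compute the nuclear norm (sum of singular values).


The nuclear norm is the sum of all singular values.
||T||_1 = 3.7200 + 2.2000 + 3.8900 + 1.1000 + 3.9400 + 3.4600 + 1.1100 + 1.5300
= 20.9500

20.9500


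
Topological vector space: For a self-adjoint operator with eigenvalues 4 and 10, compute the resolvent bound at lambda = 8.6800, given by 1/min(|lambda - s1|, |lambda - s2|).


dist(8.6800, {4, 10}) = min(|8.6800 - 4|, |8.6800 - 10|)
= min(4.6800, 1.3200) = 1.3200
Resolvent bound = 1/1.3200 = 0.7576

0.7576


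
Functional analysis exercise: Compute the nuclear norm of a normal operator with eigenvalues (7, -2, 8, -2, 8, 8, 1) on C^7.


For a normal operator, singular values equal |eigenvalues|.
Trace norm = sum |lambda_i| = 7 + 2 + 8 + 2 + 8 + 8 + 1
= 36

36


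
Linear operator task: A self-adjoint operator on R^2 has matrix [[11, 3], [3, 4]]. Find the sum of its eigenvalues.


For a self-adjoint (symmetric) matrix, the eigenvalues are real.
The sum of eigenvalues equals the trace of the matrix.
trace = 11 + 4 = 15

15


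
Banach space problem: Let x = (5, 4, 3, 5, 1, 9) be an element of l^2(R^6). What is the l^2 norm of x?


The l^2 norm = (sum |x_i|^2)^(1/2)
Sum of 2th powers = 25 + 16 + 9 + 25 + 1 + 81 = 157
||x||_2 = (157)^(1/2) = 12.5300

12.5300


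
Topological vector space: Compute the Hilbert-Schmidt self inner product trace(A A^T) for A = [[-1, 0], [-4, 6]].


trace(A * A^T) = sum of squares of all entries
= (-1)^2 + 0^2 + (-4)^2 + 6^2
= 1 + 0 + 16 + 36
= 53

53


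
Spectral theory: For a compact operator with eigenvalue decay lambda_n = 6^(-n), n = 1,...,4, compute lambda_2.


The eigenvalue formula gives lambda_2 = 1/6^2
= 1/36
= 0.0278

0.0278


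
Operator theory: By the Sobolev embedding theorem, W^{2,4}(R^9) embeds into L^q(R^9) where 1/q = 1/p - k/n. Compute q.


Using the Sobolev embedding formula: 1/q = 1/p - k/n
1/q = 1/4 - 2/9 = 1/36
q = 1/(1/36) = 36

36.0000


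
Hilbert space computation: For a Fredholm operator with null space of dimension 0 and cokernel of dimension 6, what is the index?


The Fredholm index is defined as ind(T) = dim(ker T) - dim(coker T)
= 0 - 6
= -6

-6


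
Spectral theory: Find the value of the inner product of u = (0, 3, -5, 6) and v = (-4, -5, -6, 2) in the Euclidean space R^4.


Computing the standard inner product <u, v> = sum u_i * v_i
= 0*-4 + 3*-5 + -5*-6 + 6*2
= 0 + -15 + 30 + 12
= 27

27


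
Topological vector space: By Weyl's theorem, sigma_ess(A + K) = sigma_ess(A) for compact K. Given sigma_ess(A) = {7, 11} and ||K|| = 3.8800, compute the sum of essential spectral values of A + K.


By Weyl's theorem, the essential spectrum is invariant under compact perturbations.
sigma_ess(A + K) = sigma_ess(A) = {7, 11}
Sum = 7 + 11 = 18

18


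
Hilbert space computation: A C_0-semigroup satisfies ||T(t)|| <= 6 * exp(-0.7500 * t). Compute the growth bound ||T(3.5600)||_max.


||T(3.5600)|| <= 6 * exp(-0.7500 * 3.5600)
= 6 * exp(-2.6700)
= 6 * 0.0693
= 0.4155

0.4155
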